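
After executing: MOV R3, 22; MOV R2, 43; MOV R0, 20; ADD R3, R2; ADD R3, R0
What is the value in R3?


Register state trace:
  MOV R3, 22  → R3 = 22
  MOV R2, 43  → R2 = 43
  MOV R0, 20  → R0 = 20
  ADD R3, R2  → R3 = 22 + 43 = 65
  ADD R3, R0  → R3 = 65 + 20 = 85
Final: R3 = 85

85


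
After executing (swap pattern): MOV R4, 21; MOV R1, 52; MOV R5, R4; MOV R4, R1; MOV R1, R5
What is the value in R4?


Register state trace (swap pattern):
  MOV R4, 21  → R4 = 21
  MOV R1, 52  → R1 = 52
  MOV R5, R4  → R5 = 21  (save R4)
  MOV R4, R1  → R4 = 52  (R4 gets R1's value)
  MOV R1, R5  → R1 = 21  (R1 gets saved value)
Final: R4 = 52

52


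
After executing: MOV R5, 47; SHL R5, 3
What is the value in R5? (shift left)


Register state trace:
  MOV R5, 47  → R5 = 47
  SHL R5, 3  → R5 = 47 << 3 = 47 * 2^3 = 376
Final: R5 = 376

376


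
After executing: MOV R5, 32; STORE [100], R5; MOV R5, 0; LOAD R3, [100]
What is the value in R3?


Register and memory trace:
  MOV R5, 32  → R5 = 32
  STORE [100], R5  → mem[100] = 32
  MOV R5, 0  → R5 = 0
  LOAD R3, [100]  → R3 = mem[100] = 32
Final: R3 = 32

32


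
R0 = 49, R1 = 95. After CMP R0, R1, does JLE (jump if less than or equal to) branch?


Trace:
  R0 = 49, R1 = 95
  CMP R0, R1  → compares 49 vs 95
  JLE checks: is 49 less than or equal to 95?
  49 < 95, so condition is true
Branch taken: Yes

Yes


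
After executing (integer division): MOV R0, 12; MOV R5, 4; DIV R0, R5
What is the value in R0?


Register state trace:
  MOV R0, 12  → R0 = 12
  MOV R5, 4  → R5 = 4
  DIV R0, R5  → R0 = 12 // 4 = 3
Final: R0 = 3

3


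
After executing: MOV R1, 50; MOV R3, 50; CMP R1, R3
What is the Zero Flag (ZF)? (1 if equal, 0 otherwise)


Register state trace:
  MOV R1, 50  → R1 = 50
  MOV R3, 50  → R3 = 50
  CMP R1, R3  → computes 50 - 50 = 0
  Result is zero, so values are equal
ZF = 1

1


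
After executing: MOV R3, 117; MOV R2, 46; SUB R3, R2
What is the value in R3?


Register state trace:
  MOV R3, 117  → R3 = 117
  MOV R2, 46  → R2 = 46
  SUB R3, R2  → R3 = 117 - 46 = 71
Final: R3 = 71

71


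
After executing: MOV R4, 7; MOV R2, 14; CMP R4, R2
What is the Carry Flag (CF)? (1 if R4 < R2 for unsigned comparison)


Register state trace:
  MOV R4, 7  → R4 = 7
  MOV R2, 14  → R2 = 14
  CMP R4, R2  → unsigned 7 - 14: borrow occurs
  7 < 14, so CF = 1
CF = 1

1


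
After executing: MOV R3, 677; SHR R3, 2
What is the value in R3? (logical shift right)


Register state trace:
  MOV R3, 677  → R3 = 677
  SHR R3, 2  → R3 = 677 >> 2 = 677 // 2^2 = 169
Final: R3 = 169

169


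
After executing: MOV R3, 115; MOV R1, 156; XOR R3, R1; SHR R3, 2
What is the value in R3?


Register state trace:
  MOV R3, 115  → R3 = 115 (0b01110011)
  MOV R1, 156  → R1 = 156 (0b10011100)
  XOR R3, R1  → R3 = 115 XOR 156 = 239 (0b11101111)
  SHR R3, 2  → R3 = 239 >> 2 = 59
Final: R3 = 59

59


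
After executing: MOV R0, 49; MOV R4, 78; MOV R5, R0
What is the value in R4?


Register state trace:
  MOV R0, 49  → R0 = 49
  MOV R4, 78  → R4 = 78
  MOV R5, R0  → R5 = 49
Final: R4 = 78

78


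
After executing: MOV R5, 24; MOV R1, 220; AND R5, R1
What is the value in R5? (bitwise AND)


Register state trace:
  MOV R5, 24  → R5 = 24 (0b00011000)
  MOV R1, 220  → R1 = 220 (0b11011100)
  AND R5, R1  → R5 = 24 AND 220 = 24 (0b00011000)
Final: R5 = 24

24


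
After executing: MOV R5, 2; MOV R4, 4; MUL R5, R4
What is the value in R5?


Register state trace:
  MOV R5, 2  → R5 = 2
  MOV R4, 4  → R4 = 4
  MUL R5, R4  → R5 = 2 * 4 = 8
Final: R5 = 8

8


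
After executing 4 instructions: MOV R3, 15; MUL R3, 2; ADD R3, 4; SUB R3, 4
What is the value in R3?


Register state trace:
  MOV R3, 15  → R3 = 15
  MUL R3, 2  → R3 = 15 * 2 = 30
  ADD R3, 4  → R3 = 30 + 4 = 34
  SUB R3, 4  → R3 = 34 - 4 = 30
Final: R3 = 30

30


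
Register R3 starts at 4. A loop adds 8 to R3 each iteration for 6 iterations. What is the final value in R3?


Starting value: R3 = 4
  Iter 1: R3 = 4 + 8 = 12
  Iter 2: R3 = 12 + 8 = 20
  Iter 3: R3 = 20 + 8 = 28
  Iter 4: R3 = 28 + 8 = 36
  Iter 5: R3 = 36 + 8 = 44
  Iter 6: R3 = 44 + 8 = 52
Final: R3 = 52

52


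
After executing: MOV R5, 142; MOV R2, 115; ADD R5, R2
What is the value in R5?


Register state trace:
  MOV R5, 142  → R5 = 142
  MOV R2, 115  → R2 = 115
  ADD R5, R2  → R5 = 142 + 115 = 257
Final: R5 = 257

257


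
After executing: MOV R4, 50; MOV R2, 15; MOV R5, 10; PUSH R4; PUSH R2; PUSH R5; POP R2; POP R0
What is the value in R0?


Stack trace (top is rightmost):
  MOV R4, 50  → R4 = 50
  MOV R2, 15  → R2 = 15
  MOV R5, 10  → R5 = 10
  PUSH R4  → stack: [50]
  PUSH R2  → stack: [50, 15]
  PUSH R5  → stack: [50, 15, 10]
  POP R2  → R2 = 10, stack: [50, 15]
  POP R0  → R0 = 15, stack: [50]
Final: R0 = 15

15


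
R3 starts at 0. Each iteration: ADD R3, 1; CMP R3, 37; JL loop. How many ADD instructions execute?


Loop trace (R3 starts at 0, target 37, step 1):
  ADD #1: R3 = 0 + 1 = 1  → 1 < 37, loop
  ADD #2: R3 = 1 + 1 = 2  → 2 < 37, loop
  ADD #3: R3 = 2 + 1 = 3  → 3 < 37, loop
  ADD #4: R3 = 3 + 1 = 4  → 4 < 37, loop
  ADD #5: R3 = 4 + 1 = 5  → 5 < 37, loop
  ADD #6: R3 = 5 + 1 = 6  → 6 < 37, loop
  ADD #7: R3 = 6 + 1 = 7  → 7 < 37, loop
  ADD #8: R3 = 7 + 1 = 8  → 8 < 37, loop
  ADD #9: R3 = 8 + 1 = 9  → 9 < 37, loop
  ADD #10: R3 = 9 + 1 = 10  → 10 < 37, loop
  ADD #11: R3 = 10 + 1 = 11  → 11 < 37, loop
  ADD #12: R3 = 11 + 1 = 12  → 12 < 37, loop
  ADD #13: R3 = 12 + 1 = 13  → 13 < 37, loop
  ADD #14: R3 = 13 + 1 = 14  → 14 < 37, loop
  ADD #15: R3 = 14 + 1 = 15  → 15 < 37, loop
  ADD #16: R3 = 15 + 1 = 16  → 16 < 37, loop
  ADD #17: R3 = 16 + 1 = 17  → 17 < 37, loop
  ADD #18: R3 = 17 + 1 = 18  → 18 < 37, loop
  ADD #19: R3 = 18 + 1 = 19  → 19 < 37, loop
  ADD #20: R3 = 19 + 1 = 20  → 20 < 37, loop
  ADD #21: R3 = 20 + 1 = 21  → 21 < 37, loop
  ADD #22: R3 = 21 + 1 = 22  → 22 < 37, loop
  ADD #23: R3 = 22 + 1 = 23  → 23 < 37, loop
  ADD #24: R3 = 23 + 1 = 24  → 24 < 37, loop
  ADD #25: R3 = 24 + 1 = 25  → 25 < 37, loop
  ADD #26: R3 = 25 + 1 = 26  → 26 < 37, loop
  ADD #27: R3 = 26 + 1 = 27  → 27 < 37, loop
  ADD #28: R3 = 27 + 1 = 28  → 28 < 37, loop
  ADD #29: R3 = 28 + 1 = 29  → 29 < 37, loop
  ADD #30: R3 = 29 + 1 = 30  → 30 < 37, loop
  ADD #31: R3 = 30 + 1 = 31  → 31 < 37, loop
  ADD #32: R3 = 31 + 1 = 32  → 32 < 37, loop
  ADD #33: R3 = 32 + 1 = 33  → 33 < 37, loop
  ADD #34: R3 = 33 + 1 = 34  → 34 < 37, loop
  ADD #35: R3 = 34 + 1 = 35  → 35 < 37, loop
  ADD #36: R3 = 35 + 1 = 36  → 36 < 37, loop
  ADD #37: R3 = 36 + 1 = 37  → 37 >= 37, exit
Total ADD instructions: 37

37


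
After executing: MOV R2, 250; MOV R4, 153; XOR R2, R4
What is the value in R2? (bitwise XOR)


Register state trace:
  MOV R2, 250  → R2 = 250 (0b11111010)
  MOV R4, 153  → R4 = 153 (0b10011001)
  XOR R2, R4  → R2 = 250 XOR 153 = 99 (0b01100011)
Final: R2 = 99

99


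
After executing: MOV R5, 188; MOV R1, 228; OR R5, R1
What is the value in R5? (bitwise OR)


Register state trace:
  MOV R5, 188  → R5 = 188 (0b10111100)
  MOV R1, 228  → R1 = 228 (0b11100100)
  OR R5, R1   → R5 = 188 OR 228 = 252 (0b11111100)
Final: R5 = 252

252


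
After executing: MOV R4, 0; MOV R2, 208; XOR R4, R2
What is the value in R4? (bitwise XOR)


Register state trace:
  MOV R4, 0  → R4 = 0 (0b00000000)
  MOV R2, 208  → R2 = 208 (0b11010000)
  XOR R4, R2  → R4 = 0 XOR 208 = 208 (0b11010000)
Final: R4 = 208

208


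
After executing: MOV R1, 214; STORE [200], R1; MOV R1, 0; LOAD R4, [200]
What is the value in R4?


Register and memory trace:
  MOV R1, 214  → R1 = 214
  STORE [200], R1  → mem[200] = 214
  MOV R1, 0  → R1 = 0
  LOAD R4, [200]  → R4 = mem[200] = 214
Final: R4 = 214

214


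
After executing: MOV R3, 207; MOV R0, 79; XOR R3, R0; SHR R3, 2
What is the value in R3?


Register state trace:
  MOV R3, 207  → R3 = 207 (0b11001111)
  MOV R0, 79  → R0 = 79 (0b01001111)
  XOR R3, R0  → R3 = 207 XOR 79 = 128 (0b10000000)
  SHR R3, 2  → R3 = 128 >> 2 = 32
Final: R3 = 32

32


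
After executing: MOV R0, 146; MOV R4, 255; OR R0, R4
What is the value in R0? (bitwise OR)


Register state trace:
  MOV R0, 146  → R0 = 146 (0b10010010)
  MOV R4, 255  → R4 = 255 (0b11111111)
  OR R0, R4   → R0 = 146 OR 255 = 255 (0b11111111)
Final: R0 = 255

255


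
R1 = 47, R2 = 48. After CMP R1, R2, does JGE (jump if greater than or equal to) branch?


Trace:
  R1 = 47, R2 = 48
  CMP R1, R2  → compares 47 vs 48
  JGE checks: is 47 greater than or equal to 48?
  47 < 48, so condition is false
Branch taken: No

No


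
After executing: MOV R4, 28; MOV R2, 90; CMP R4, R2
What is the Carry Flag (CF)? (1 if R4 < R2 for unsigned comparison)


Register state trace:
  MOV R4, 28  → R4 = 28
  MOV R2, 90  → R2 = 90
  CMP R4, R2  → unsigned 28 - 90: borrow occurs
  28 < 90, so CF = 1
CF = 1

1


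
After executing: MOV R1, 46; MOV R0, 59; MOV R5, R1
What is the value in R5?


Register state trace:
  MOV R1, 46  → R1 = 46
  MOV R0, 59  → R0 = 59
  MOV R5, R1  → R5 = 46
Final: R5 = 46

46


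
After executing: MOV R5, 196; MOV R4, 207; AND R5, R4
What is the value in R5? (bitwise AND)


Register state trace:
  MOV R5, 196  → R5 = 196 (0b11000100)
  MOV R4, 207  → R4 = 207 (0b11001111)
  AND R5, R4  → R5 = 196 AND 207 = 196 (0b11000100)
Final: R5 = 196

196


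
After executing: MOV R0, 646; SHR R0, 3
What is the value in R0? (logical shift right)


Register state trace:
  MOV R0, 646  → R0 = 646
  SHR R0, 3  → R0 = 646 >> 3 = 646 // 2^3 = 80
Final: R0 = 80

80


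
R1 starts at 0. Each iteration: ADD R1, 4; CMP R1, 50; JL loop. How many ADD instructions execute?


Loop trace (R1 starts at 0, target 50, step 4):
  ADD #1: R1 = 0 + 4 = 4  → 4 < 50, loop
  ADD #2: R1 = 4 + 4 = 8  → 8 < 50, loop
  ADD #3: R1 = 8 + 4 = 12  → 12 < 50, loop
  ADD #4: R1 = 12 + 4 = 16  → 16 < 50, loop
  ADD #5: R1 = 16 + 4 = 20  → 20 < 50, loop
  ADD #6: R1 = 20 + 4 = 24  → 24 < 50, loop
  ADD #7: R1 = 24 + 4 = 28  → 28 < 50, loop
  ADD #8: R1 = 28 + 4 = 32  → 32 < 50, loop
  ADD #9: R1 = 32 + 4 = 36  → 36 < 50, loop
  ADD #10: R1 = 36 + 4 = 40  → 40 < 50, loop
  ADD #11: R1 = 40 + 4 = 44  → 44 < 50, loop
  ADD #12: R1 = 44 + 4 = 48  → 48 < 50, loop
  ADD #13: R1 = 48 + 4 = 52  → 52 >= 50, exit
Total ADD instructions: 13

13


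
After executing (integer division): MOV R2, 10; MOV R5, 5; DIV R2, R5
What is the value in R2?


Register state trace:
  MOV R2, 10  → R2 = 10
  MOV R5, 5  → R5 = 5
  DIV R2, R5  → R2 = 10 // 5 = 2
Final: R2 = 2

2


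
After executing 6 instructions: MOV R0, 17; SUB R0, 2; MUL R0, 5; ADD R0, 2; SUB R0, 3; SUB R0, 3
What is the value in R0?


Register state trace:
  MOV R0, 17  → R0 = 17
  SUB R0, 2  → R0 = 17 - 2 = 15
  MUL R0, 5  → R0 = 15 * 5 = 75
  ADD R0, 2  → R0 = 75 + 2 = 77
  SUB R0, 3  → R0 = 77 - 3 = 74
  SUB R0, 3  → R0 = 74 - 3 = 71
Final: R0 = 71

71


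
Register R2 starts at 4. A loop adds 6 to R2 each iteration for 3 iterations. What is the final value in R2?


Starting value: R2 = 4
  Iter 1: R2 = 4 + 6 = 10
  Iter 2: R2 = 10 + 6 = 16
  Iter 3: R2 = 16 + 6 = 22
Final: R2 = 22

22


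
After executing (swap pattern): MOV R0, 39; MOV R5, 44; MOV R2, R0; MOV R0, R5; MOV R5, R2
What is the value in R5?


Register state trace (swap pattern):
  MOV R0, 39  → R0 = 39
  MOV R5, 44  → R5 = 44
  MOV R2, R0  → R2 = 39  (save R0)
  MOV R0, R5  → R0 = 44  (R0 gets R5's value)
  MOV R5, R2  → R5 = 39  (R5 gets saved value)
Final: R5 = 39

39


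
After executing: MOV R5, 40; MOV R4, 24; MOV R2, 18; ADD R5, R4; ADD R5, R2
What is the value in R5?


Register state trace:
  MOV R5, 40  → R5 = 40
  MOV R4, 24  → R4 = 24
  MOV R2, 18  → R2 = 18
  ADD R5, R4  → R5 = 40 + 24 = 64
  ADD R5, R2  → R5 = 64 + 18 = 82
Final: R5 = 82

82


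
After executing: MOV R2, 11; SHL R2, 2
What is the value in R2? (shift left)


Register state trace:
  MOV R2, 11  → R2 = 11
  SHL R2, 2  → R2 = 11 << 2 = 11 * 2^2 = 44
Final: R2 = 44

44


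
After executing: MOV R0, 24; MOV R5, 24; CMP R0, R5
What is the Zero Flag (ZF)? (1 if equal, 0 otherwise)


Register state trace:
  MOV R0, 24  → R0 = 24
  MOV R5, 24  → R5 = 24
  CMP R0, R5  → computes 24 - 24 = 0
  Result is zero, so values are equal
ZF = 1

1


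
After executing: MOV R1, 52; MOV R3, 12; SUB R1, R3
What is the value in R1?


Register state trace:
  MOV R1, 52  → R1 = 52
  MOV R3, 12  → R3 = 12
  SUB R1, R3  → R1 = 52 - 12 = 40
Final: R1 = 40

40


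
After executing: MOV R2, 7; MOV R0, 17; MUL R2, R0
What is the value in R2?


Register state trace:
  MOV R2, 7  → R2 = 7
  MOV R0, 17  → R0 = 17
  MUL R2, R0  → R2 = 7 * 17 = 119
Final: R2 = 119

119


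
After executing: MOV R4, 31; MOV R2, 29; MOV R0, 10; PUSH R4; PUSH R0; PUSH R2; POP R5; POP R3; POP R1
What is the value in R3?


Stack trace (top is rightmost):
  MOV R4, 31  → R4 = 31
  MOV R2, 29  → R2 = 29
  MOV R0, 10  → R0 = 10
  PUSH R4  → stack: [31]
  PUSH R0  → stack: [31, 10]
  PUSH R2  → stack: [31, 10, 29]
  POP R5  → R5 = 29, stack: [31, 10]
  POP R3  → R3 = 10, stack: [31]
  POP R1  → R1 = 31, stack: []
Final: R3 = 10

10


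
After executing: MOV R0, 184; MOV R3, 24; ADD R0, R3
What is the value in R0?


Register state trace:
  MOV R0, 184  → R0 = 184
  MOV R3, 24  → R3 = 24
  ADD R0, R3  → R0 = 184 + 24 = 208
Final: R0 = 208

208


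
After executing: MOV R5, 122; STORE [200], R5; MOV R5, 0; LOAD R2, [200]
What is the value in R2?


Register and memory trace:
  MOV R5, 122  → R5 = 122
  STORE [200], R5  → mem[200] = 122
  MOV R5, 0  → R5 = 0
  LOAD R2, [200]  → R2 = mem[200] = 122
Final: R2 = 122

122


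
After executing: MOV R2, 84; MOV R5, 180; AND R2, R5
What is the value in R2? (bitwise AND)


Register state trace:
  MOV R2, 84  → R2 = 84 (0b01010100)
  MOV R5, 180  → R5 = 180 (0b10110100)
  AND R2, R5  → R2 = 84 AND 180 = 20 (0b00010100)
Final: R2 = 20

20


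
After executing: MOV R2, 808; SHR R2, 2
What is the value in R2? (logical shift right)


Register state trace:
  MOV R2, 808  → R2 = 808
  SHR R2, 2  → R2 = 808 >> 2 = 808 // 2^2 = 202
Final: R2 = 202

202


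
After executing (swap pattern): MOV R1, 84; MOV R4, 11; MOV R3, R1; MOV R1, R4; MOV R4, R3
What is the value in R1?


Register state trace (swap pattern):
  MOV R1, 84  → R1 = 84
  MOV R4, 11  → R4 = 11
  MOV R3, R1  → R3 = 84  (save R1)
  MOV R1, R4  → R1 = 11  (R1 gets R4's value)
  MOV R4, R3  → R4 = 84  (R4 gets saved value)
Final: R1 = 11

11


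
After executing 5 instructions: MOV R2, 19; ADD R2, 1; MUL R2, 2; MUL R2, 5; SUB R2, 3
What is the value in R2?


Register state trace:
  MOV R2, 19  → R2 = 19
  ADD R2, 1  → R2 = 19 + 1 = 20
  MUL R2, 2  → R2 = 20 * 2 = 40
  MUL R2, 5  → R2 = 40 * 5 = 200
  SUB R2, 3  → R2 = 200 - 3 = 197
Final: R2 = 197

197


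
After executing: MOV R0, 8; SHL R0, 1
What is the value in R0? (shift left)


Register state trace:
  MOV R0, 8  → R0 = 8
  SHL R0, 1  → R0 = 8 << 1 = 8 * 2^1 = 16
Final: R0 = 16

16


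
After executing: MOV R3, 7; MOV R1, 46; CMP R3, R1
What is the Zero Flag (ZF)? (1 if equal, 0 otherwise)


Register state trace:
  MOV R3, 7  → R3 = 7
  MOV R1, 46  → R1 = 46
  CMP R3, R1  → computes 7 - 46 = -39
  Result is nonzero, so values are not equal
ZF = 0

0


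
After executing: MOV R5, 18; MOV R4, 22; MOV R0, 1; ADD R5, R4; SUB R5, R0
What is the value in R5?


Register state trace:
  MOV R5, 18  → R5 = 18
  MOV R4, 22  → R4 = 22
  MOV R0, 1  → R0 = 1
  ADD R5, R4  → R5 = 18 + 22 = 40
  SUB R5, R0  → R5 = 40 - 1 = 39
Final: R5 = 39

39


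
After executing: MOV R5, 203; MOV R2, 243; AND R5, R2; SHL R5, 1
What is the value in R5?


Register state trace:
  MOV R5, 203  → R5 = 203 (0b11001011)
  MOV R2, 243  → R2 = 243 (0b11110011)
  AND R5, R2  → R5 = 203 AND 243 = 195 (0b11000011)
  SHL R5, 1  → R5 = 195 << 1 = 390
Final: R5 = 390

390


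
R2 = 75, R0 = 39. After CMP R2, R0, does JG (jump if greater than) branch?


Trace:
  R2 = 75, R0 = 39
  CMP R2, R0  → compares 75 vs 39
  JG checks: is 75 greater than 39?
  75 > 39, so condition is true
Branch taken: Yes

Yes


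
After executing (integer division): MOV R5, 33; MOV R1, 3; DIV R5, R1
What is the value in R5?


Register state trace:
  MOV R5, 33  → R5 = 33
  MOV R1, 3  → R1 = 3
  DIV R5, R1  → R5 = 33 // 3 = 11
Final: R5 = 11

11


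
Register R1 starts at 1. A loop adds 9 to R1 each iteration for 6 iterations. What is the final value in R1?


Starting value: R1 = 1
  Iter 1: R1 = 1 + 9 = 10
  Iter 2: R1 = 10 + 9 = 19
  Iter 3: R1 = 19 + 9 = 28
  Iter 4: R1 = 28 + 9 = 37
  Iter 5: R1 = 37 + 9 = 46
  Iter 6: R1 = 46 + 9 = 55
Final: R1 = 55

55


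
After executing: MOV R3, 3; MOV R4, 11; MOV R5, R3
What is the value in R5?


Register state trace:
  MOV R3, 3  → R3 = 3
  MOV R4, 11  → R4 = 11
  MOV R5, R3  → R5 = 3
Final: R5 = 3

3


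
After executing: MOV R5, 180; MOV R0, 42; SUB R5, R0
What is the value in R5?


Register state trace:
  MOV R5, 180  → R5 = 180
  MOV R0, 42  → R0 = 42
  SUB R5, R0  → R5 = 180 - 42 = 138
Final: R5 = 138

138


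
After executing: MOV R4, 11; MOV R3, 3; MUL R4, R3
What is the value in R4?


Register state trace:
  MOV R4, 11  → R4 = 11
  MOV R3, 3  → R3 = 3
  MUL R4, R3  → R4 = 11 * 3 = 33
Final: R4 = 33

33


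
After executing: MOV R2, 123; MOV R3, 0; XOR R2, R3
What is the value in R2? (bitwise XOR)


Register state trace:
  MOV R2, 123  → R2 = 123 (0b01111011)
  MOV R3, 0  → R3 = 0 (0b00000000)
  XOR R2, R3  → R2 = 123 XOR 0 = 123 (0b01111011)
Final: R2 = 123

123


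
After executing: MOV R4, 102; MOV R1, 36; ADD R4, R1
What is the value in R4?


Register state trace:
  MOV R4, 102  → R4 = 102
  MOV R1, 36  → R1 = 36
  ADD R4, R1  → R4 = 102 + 36 = 138
Final: R4 = 138

138


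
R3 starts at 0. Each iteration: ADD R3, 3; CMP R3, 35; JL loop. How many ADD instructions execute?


Loop trace (R3 starts at 0, target 35, step 3):
  ADD #1: R3 = 0 + 3 = 3  → 3 < 35, loop
  ADD #2: R3 = 3 + 3 = 6  → 6 < 35, loop
  ADD #3: R3 = 6 + 3 = 9  → 9 < 35, loop
  ADD #4: R3 = 9 + 3 = 12  → 12 < 35, loop
  ADD #5: R3 = 12 + 3 = 15  → 15 < 35, loop
  ADD #6: R3 = 15 + 3 = 18  → 18 < 35, loop
  ADD #7: R3 = 18 + 3 = 21  → 21 < 35, loop
  ADD #8: R3 = 21 + 3 = 24  → 24 < 35, loop
  ADD #9: R3 = 24 + 3 = 27  → 27 < 35, loop
  ADD #10: R3 = 27 + 3 = 30  → 30 < 35, loop
  ADD #11: R3 = 30 + 3 = 33  → 33 < 35, loop
  ADD #12: R3 = 33 + 3 = 36  → 36 >= 35, exit
Total ADD instructions: 12

12


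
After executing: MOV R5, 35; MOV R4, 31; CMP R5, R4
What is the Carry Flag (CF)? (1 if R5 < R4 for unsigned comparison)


Register state trace:
  MOV R5, 35  → R5 = 35
  MOV R4, 31  → R4 = 31
  CMP R5, R4  → unsigned 35 - 31: no borrow
  35 >= 31, so CF = 0
CF = 0

0


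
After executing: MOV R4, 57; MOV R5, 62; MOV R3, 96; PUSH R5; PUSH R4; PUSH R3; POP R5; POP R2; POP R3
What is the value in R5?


Stack trace (top is rightmost):
  MOV R4, 57  → R4 = 57
  MOV R5, 62  → R5 = 62
  MOV R3, 96  → R3 = 96
  PUSH R5  → stack: [62]
  PUSH R4  → stack: [62, 57]
  PUSH R3  → stack: [62, 57, 96]
  POP R5  → R5 = 96, stack: [62, 57]
  POP R2  → R2 = 57, stack: [62]
  POP R3  → R3 = 62, stack: []
Final: R5 = 96

96


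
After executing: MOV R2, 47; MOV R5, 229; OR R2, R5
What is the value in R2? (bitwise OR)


Register state trace:
  MOV R2, 47  → R2 = 47 (0b00101111)
  MOV R5, 229  → R5 = 229 (0b11100101)
  OR R2, R5   → R2 = 47 OR 229 = 239 (0b11101111)
Final: R2 = 239

239


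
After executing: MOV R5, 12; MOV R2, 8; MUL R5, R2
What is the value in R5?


Register state trace:
  MOV R5, 12  → R5 = 12
  MOV R2, 8  → R2 = 8
  MUL R5, R2  → R5 = 12 * 8 = 96
Final: R5 = 96

96


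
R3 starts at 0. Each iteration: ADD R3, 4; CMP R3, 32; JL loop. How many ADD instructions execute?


Loop trace (R3 starts at 0, target 32, step 4):
  ADD #1: R3 = 0 + 4 = 4  → 4 < 32, loop
  ADD #2: R3 = 4 + 4 = 8  → 8 < 32, loop
  ADD #3: R3 = 8 + 4 = 12  → 12 < 32, loop
  ADD #4: R3 = 12 + 4 = 16  → 16 < 32, loop
  ADD #5: R3 = 16 + 4 = 20  → 20 < 32, loop
  ADD #6: R3 = 20 + 4 = 24  → 24 < 32, loop
  ADD #7: R3 = 24 + 4 = 28  → 28 < 32, loop
  ADD #8: R3 = 28 + 4 = 32  → 32 >= 32, exit
Total ADD instructions: 8

8


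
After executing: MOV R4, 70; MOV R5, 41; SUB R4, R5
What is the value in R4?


Register state trace:
  MOV R4, 70  → R4 = 70
  MOV R5, 41  → R5 = 41
  SUB R4, R5  → R4 = 70 - 41 = 29
Final: R4 = 29

29


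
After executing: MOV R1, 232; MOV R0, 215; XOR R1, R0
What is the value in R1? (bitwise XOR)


Register state trace:
  MOV R1, 232  → R1 = 232 (0b11101000)
  MOV R0, 215  → R0 = 215 (0b11010111)
  XOR R1, R0  → R1 = 232 XOR 215 = 63 (0b00111111)
Final: R1 = 63

63


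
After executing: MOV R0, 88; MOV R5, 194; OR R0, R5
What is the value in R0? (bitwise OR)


Register state trace:
  MOV R0, 88  → R0 = 88 (0b01011000)
  MOV R5, 194  → R5 = 194 (0b11000010)
  OR R0, R5   → R0 = 88 OR 194 = 218 (0b11011010)
Final: R0 = 218

218


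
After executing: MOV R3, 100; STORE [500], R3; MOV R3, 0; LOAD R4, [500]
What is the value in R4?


Register and memory trace:
  MOV R3, 100  → R3 = 100
  STORE [500], R3  → mem[500] = 100
  MOV R3, 0  → R3 = 0
  LOAD R4, [500]  → R4 = mem[500] = 100
Final: R4 = 100

100


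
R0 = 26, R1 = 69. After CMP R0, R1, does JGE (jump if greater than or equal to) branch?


Trace:
  R0 = 26, R1 = 69
  CMP R0, R1  → compares 26 vs 69
  JGE checks: is 26 greater than or equal to 69?
  26 < 69, so condition is false
Branch taken: No

No


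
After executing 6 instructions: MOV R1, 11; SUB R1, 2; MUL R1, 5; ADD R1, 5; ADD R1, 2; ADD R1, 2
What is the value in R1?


Register state trace:
  MOV R1, 11  → R1 = 11
  SUB R1, 2  → R1 = 11 - 2 = 9
  MUL R1, 5  → R1 = 9 * 5 = 45
  ADD R1, 5  → R1 = 45 + 5 = 50
  ADD R1, 2  → R1 = 50 + 2 = 52
  ADD R1, 2  → R1 = 52 + 2 = 54
Final: R1 = 54

54


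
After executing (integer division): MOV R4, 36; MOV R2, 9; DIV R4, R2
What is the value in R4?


Register state trace:
  MOV R4, 36  → R4 = 36
  MOV R2, 9  → R2 = 9
  DIV R4, R2  → R4 = 36 // 9 = 4
Final: R4 = 4

4


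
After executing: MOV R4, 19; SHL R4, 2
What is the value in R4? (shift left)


Register state trace:
  MOV R4, 19  → R4 = 19
  SHL R4, 2  → R4 = 19 << 2 = 19 * 2^2 = 76
Final: R4 = 76

76


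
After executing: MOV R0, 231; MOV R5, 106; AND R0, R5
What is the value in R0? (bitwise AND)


Register state trace:
  MOV R0, 231  → R0 = 231 (0b11100111)
  MOV R5, 106  → R5 = 106 (0b01101010)
  AND R0, R5  → R0 = 231 AND 106 = 98 (0b01100010)
Final: R0 = 98

98


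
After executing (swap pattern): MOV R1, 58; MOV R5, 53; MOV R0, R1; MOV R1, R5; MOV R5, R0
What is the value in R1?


Register state trace (swap pattern):
  MOV R1, 58  → R1 = 58
  MOV R5, 53  → R5 = 53
  MOV R0, R1  → R0 = 58  (save R1)
  MOV R1, R5  → R1 = 53  (R1 gets R5's value)
  MOV R5, R0  → R5 = 58  (R5 gets saved value)
Final: R1 = 53

53


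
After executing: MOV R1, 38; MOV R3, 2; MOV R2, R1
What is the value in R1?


Register state trace:
  MOV R1, 38  → R1 = 38
  MOV R3, 2  → R3 = 2
  MOV R2, R1  → R2 = 38
Final: R1 = 38

38


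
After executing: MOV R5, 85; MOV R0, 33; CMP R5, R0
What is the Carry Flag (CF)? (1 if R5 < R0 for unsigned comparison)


Register state trace:
  MOV R5, 85  → R5 = 85
  MOV R0, 33  → R0 = 33
  CMP R5, R0  → unsigned 85 - 33: no borrow
  85 >= 33, so CF = 0
CF = 0

0


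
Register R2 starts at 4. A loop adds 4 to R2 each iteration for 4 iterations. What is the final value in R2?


Starting value: R2 = 4
  Iter 1: R2 = 4 + 4 = 8
  Iter 2: R2 = 8 + 4 = 12
  Iter 3: R2 = 12 + 4 = 16
  Iter 4: R2 = 16 + 4 = 20
Final: R2 = 20

20


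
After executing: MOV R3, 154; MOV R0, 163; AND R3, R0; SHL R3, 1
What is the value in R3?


Register state trace:
  MOV R3, 154  → R3 = 154 (0b10011010)
  MOV R0, 163  → R0 = 163 (0b10100011)
  AND R3, R0  → R3 = 154 AND 163 = 130 (0b10000010)
  SHL R3, 1  → R3 = 130 << 1 = 260
Final: R3 = 260

260


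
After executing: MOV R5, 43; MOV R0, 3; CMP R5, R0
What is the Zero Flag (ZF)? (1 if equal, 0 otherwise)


Register state trace:
  MOV R5, 43  → R5 = 43
  MOV R0, 3  → R0 = 3
  CMP R5, R0  → computes 43 - 3 = 40
  Result is nonzero, so values are not equal
ZF = 0

0


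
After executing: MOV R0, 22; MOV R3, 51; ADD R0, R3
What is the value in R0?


Register state trace:
  MOV R0, 22  → R0 = 22
  MOV R3, 51  → R3 = 51
  ADD R0, R3  → R0 = 22 + 51 = 73
Final: R0 = 73

73


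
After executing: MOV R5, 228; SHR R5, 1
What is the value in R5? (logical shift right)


Register state trace:
  MOV R5, 228  → R5 = 228
  SHR R5, 1  → R5 = 228 >> 1 = 228 // 2^1 = 114
Final: R5 = 114

114


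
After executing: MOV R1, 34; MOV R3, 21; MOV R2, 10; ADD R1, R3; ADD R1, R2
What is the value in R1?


Register state trace:
  MOV R1, 34  → R1 = 34
  MOV R3, 21  → R3 = 21
  MOV R2, 10  → R2 = 10
  ADD R1, R3  → R1 = 34 + 21 = 55
  ADD R1, R2  → R1 = 55 + 10 = 65
Final: R1 = 65

65


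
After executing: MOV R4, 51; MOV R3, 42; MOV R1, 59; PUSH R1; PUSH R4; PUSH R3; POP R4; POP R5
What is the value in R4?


Stack trace (top is rightmost):
  MOV R4, 51  → R4 = 51
  MOV R3, 42  → R3 = 42
  MOV R1, 59  → R1 = 59
  PUSH R1  → stack: [59]
  PUSH R4  → stack: [59, 51]
  PUSH R3  → stack: [59, 51, 42]
  POP R4  → R4 = 42, stack: [59, 51]
  POP R5  → R5 = 51, stack: [59]
Final: R4 = 42

42


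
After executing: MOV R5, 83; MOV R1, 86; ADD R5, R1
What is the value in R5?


Register state trace:
  MOV R5, 83  → R5 = 83
  MOV R1, 86  → R1 = 86
  ADD R5, R1  → R5 = 83 + 86 = 169
Final: R5 = 169

169


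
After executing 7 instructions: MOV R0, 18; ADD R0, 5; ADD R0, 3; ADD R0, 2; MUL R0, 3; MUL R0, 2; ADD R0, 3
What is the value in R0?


Register state trace:
  MOV R0, 18  → R0 = 18
  ADD R0, 5  → R0 = 18 + 5 = 23
  ADD R0, 3  → R0 = 23 + 3 = 26
  ADD R0, 2  → R0 = 26 + 2 = 28
  MUL R0, 3  → R0 = 28 * 3 = 84
  MUL R0, 2  → R0 = 84 * 2 = 168
  ADD R0, 3  → R0 = 168 + 3 = 171
Final: R0 = 171

171


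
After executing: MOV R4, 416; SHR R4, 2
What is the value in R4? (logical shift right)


Register state trace:
  MOV R4, 416  → R4 = 416
  SHR R4, 2  → R4 = 416 >> 2 = 416 // 2^2 = 104
Final: R4 = 104

104


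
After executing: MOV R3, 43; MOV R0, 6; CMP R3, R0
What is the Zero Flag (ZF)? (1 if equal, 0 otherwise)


Register state trace:
  MOV R3, 43  → R3 = 43
  MOV R0, 6  → R0 = 6
  CMP R3, R0  → computes 43 - 6 = 37
  Result is nonzero, so values are not equal
ZF = 0

0


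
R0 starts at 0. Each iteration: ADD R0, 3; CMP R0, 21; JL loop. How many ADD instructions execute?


Loop trace (R0 starts at 0, target 21, step 3):
  ADD #1: R0 = 0 + 3 = 3  → 3 < 21, loop
  ADD #2: R0 = 3 + 3 = 6  → 6 < 21, loop
  ADD #3: R0 = 6 + 3 = 9  → 9 < 21, loop
  ADD #4: R0 = 9 + 3 = 12  → 12 < 21, loop
  ADD #5: R0 = 12 + 3 = 15  → 15 < 21, loop
  ADD #6: R0 = 15 + 3 = 18  → 18 < 21, loop
  ADD #7: R0 = 18 + 3 = 21  → 21 >= 21, exit
Total ADD instructions: 7

7


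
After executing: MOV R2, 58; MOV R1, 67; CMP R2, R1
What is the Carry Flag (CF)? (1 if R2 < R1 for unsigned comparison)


Register state trace:
  MOV R2, 58  → R2 = 58
  MOV R1, 67  → R1 = 67
  CMP R2, R1  → unsigned 58 - 67: borrow occurs
  58 < 67, so CF = 1
CF = 1

1


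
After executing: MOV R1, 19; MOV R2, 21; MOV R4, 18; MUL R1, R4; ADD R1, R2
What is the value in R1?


Register state trace:
  MOV R1, 19  → R1 = 19
  MOV R2, 21  → R2 = 21
  MOV R4, 18  → R4 = 18
  MUL R1, R4  → R1 = 19 * 18 = 342
  ADD R1, R2  → R1 = 342 + 21 = 363
Final: R1 = 363

363


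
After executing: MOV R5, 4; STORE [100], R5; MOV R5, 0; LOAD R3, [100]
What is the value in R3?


Register and memory trace:
  MOV R5, 4  → R5 = 4
  STORE [100], R5  → mem[100] = 4
  MOV R5, 0  → R5 = 0
  LOAD R3, [100]  → R3 = mem[100] = 4
Final: R3 = 4

4


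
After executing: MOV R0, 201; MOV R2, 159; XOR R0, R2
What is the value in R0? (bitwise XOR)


Register state trace:
  MOV R0, 201  → R0 = 201 (0b11001001)
  MOV R2, 159  → R2 = 159 (0b10011111)
  XOR R0, R2  → R0 = 201 XOR 159 = 86 (0b01010110)
Final: R0 = 86

86


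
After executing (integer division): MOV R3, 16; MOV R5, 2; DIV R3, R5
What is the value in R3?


Register state trace:
  MOV R3, 16  → R3 = 16
  MOV R5, 2  → R5 = 2
  DIV R3, R5  → R3 = 16 // 2 = 8
Final: R3 = 8

8


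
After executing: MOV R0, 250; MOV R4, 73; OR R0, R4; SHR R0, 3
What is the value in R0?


Register state trace:
  MOV R0, 250  → R0 = 250 (0b11111010)
  MOV R4, 73  → R4 = 73 (0b01001001)
  OR R0, R4  → R0 = 250 OR 73 = 251 (0b11111011)
  SHR R0, 3  → R0 = 251 >> 3 = 31
Final: R0 = 31

31


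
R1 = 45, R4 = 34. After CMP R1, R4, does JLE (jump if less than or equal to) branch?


Trace:
  R1 = 45, R4 = 34
  CMP R1, R4  → compares 45 vs 34
  JLE checks: is 45 less than or equal to 34?
  45 > 34, so condition is false
Branch taken: No

No


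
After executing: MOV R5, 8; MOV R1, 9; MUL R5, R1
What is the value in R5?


Register state trace:
  MOV R5, 8  → R5 = 8
  MOV R1, 9  → R1 = 9
  MUL R5, R1  → R5 = 8 * 9 = 72
Final: R5 = 72

72


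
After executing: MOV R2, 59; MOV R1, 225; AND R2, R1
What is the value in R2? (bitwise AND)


Register state trace:
  MOV R2, 59  → R2 = 59 (0b00111011)
  MOV R1, 225  → R1 = 225 (0b11100001)
  AND R2, R1  → R2 = 59 AND 225 = 33 (0b00100001)
Final: R2 = 33

33


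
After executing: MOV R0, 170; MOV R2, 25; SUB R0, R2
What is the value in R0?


Register state trace:
  MOV R0, 170  → R0 = 170
  MOV R2, 25  → R2 = 25
  SUB R0, R2  → R0 = 170 - 25 = 145
Final: R0 = 145

145


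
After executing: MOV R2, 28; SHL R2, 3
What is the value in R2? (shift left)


Register state trace:
  MOV R2, 28  → R2 = 28
  SHL R2, 3  → R2 = 28 << 3 = 28 * 2^3 = 224
Final: R2 = 224

224


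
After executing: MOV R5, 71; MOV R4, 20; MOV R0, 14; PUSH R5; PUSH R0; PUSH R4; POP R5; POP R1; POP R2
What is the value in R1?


Stack trace (top is rightmost):
  MOV R5, 71  → R5 = 71
  MOV R4, 20  → R4 = 20
  MOV R0, 14  → R0 = 14
  PUSH R5  → stack: [71]
  PUSH R0  → stack: [71, 14]
  PUSH R4  → stack: [71, 14, 20]
  POP R5  → R5 = 20, stack: [71, 14]
  POP R1  → R1 = 14, stack: [71]
  POP R2  → R2 = 71, stack: []
Final: R1 = 14

14


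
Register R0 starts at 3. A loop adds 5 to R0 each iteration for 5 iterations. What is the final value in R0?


Starting value: R0 = 3
  Iter 1: R0 = 3 + 5 = 8
  Iter 2: R0 = 8 + 5 = 13
  Iter 3: R0 = 13 + 5 = 18
  Iter 4: R0 = 18 + 5 = 23
  Iter 5: R0 = 23 + 5 = 28
Final: R0 = 28

28


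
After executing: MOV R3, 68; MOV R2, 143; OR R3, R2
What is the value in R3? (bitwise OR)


Register state trace:
  MOV R3, 68  → R3 = 68 (0b01000100)
  MOV R2, 143  → R2 = 143 (0b10001111)
  OR R3, R2   → R3 = 68 OR 143 = 207 (0b11001111)
Final: R3 = 207

207


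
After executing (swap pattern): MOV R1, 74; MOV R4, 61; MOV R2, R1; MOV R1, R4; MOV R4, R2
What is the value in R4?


Register state trace (swap pattern):
  MOV R1, 74  → R1 = 74
  MOV R4, 61  → R4 = 61
  MOV R2, R1  → R2 = 74  (save R1)
  MOV R1, R4  → R1 = 61  (R1 gets R4's value)
  MOV R4, R2  → R4 = 74  (R4 gets saved value)
Final: R4 = 74

74


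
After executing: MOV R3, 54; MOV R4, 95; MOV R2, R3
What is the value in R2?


Register state trace:
  MOV R3, 54  → R3 = 54
  MOV R4, 95  → R4 = 95
  MOV R2, R3  → R2 = 54
Final: R2 = 54

54


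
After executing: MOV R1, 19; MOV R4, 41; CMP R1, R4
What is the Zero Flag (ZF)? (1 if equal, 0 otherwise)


Register state trace:
  MOV R1, 19  → R1 = 19
  MOV R4, 41  → R4 = 41
  CMP R1, R4  → computes 19 - 41 = -22
  Result is nonzero, so values are not equal
ZF = 0

0


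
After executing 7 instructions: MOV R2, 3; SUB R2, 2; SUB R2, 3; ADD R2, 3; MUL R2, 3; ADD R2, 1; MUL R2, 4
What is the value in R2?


Register state trace:
  MOV R2, 3  → R2 = 3
  SUB R2, 2  → R2 = 3 - 2 = 1
  SUB R2, 3  → R2 = 1 - 3 = -2
  ADD R2, 3  → R2 = -2 + 3 = 1
  MUL R2, 3  → R2 = 1 * 3 = 3
  ADD R2, 1  → R2 = 3 + 1 = 4
  MUL R2, 4  → R2 = 4 * 4 = 16
Final: R2 = 16

16


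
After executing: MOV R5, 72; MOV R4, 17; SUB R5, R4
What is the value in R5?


Register state trace:
  MOV R5, 72  → R5 = 72
  MOV R4, 17  → R4 = 17
  SUB R5, R4  → R5 = 72 - 17 = 55
Final: R5 = 55

55


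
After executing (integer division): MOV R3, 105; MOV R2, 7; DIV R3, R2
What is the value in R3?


Register state trace:
  MOV R3, 105  → R3 = 105
  MOV R2, 7  → R2 = 7
  DIV R3, R2  → R3 = 105 // 7 = 15
Final: R3 = 15

15


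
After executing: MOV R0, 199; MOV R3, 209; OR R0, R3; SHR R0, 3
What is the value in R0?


Register state trace:
  MOV R0, 199  → R0 = 199 (0b11000111)
  MOV R3, 209  → R3 = 209 (0b11010001)
  OR R0, R3  → R0 = 199 OR 209 = 215 (0b11010111)
  SHR R0, 3  → R0 = 215 >> 3 = 26
Final: R0 = 26

26


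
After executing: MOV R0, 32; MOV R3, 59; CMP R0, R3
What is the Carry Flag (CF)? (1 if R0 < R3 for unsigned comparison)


Register state trace:
  MOV R0, 32  → R0 = 32
  MOV R3, 59  → R3 = 59
  CMP R0, R3  → unsigned 32 - 59: borrow occurs
  32 < 59, so CF = 1
CF = 1

1


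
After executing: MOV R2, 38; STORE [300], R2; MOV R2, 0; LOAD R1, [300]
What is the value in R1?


Register and memory trace:
  MOV R2, 38  → R2 = 38
  STORE [300], R2  → mem[300] = 38
  MOV R2, 0  → R2 = 0
  LOAD R1, [300]  → R1 = mem[300] = 38
Final: R1 = 38

38


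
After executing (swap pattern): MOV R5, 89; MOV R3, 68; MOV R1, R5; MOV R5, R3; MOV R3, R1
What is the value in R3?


Register state trace (swap pattern):
  MOV R5, 89  → R5 = 89
  MOV R3, 68  → R3 = 68
  MOV R1, R5  → R1 = 89  (save R5)
  MOV R5, R3  → R5 = 68  (R5 gets R3's value)
  MOV R3, R1  → R3 = 89  (R3 gets saved value)
Final: R3 = 89

89


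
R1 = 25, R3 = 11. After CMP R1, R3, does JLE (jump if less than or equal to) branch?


Trace:
  R1 = 25, R3 = 11
  CMP R1, R3  → compares 25 vs 11
  JLE checks: is 25 less than or equal to 11?
  25 > 11, so condition is false
Branch taken: No

No


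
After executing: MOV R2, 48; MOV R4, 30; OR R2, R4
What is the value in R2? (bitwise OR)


Register state trace:
  MOV R2, 48  → R2 = 48 (0b00110000)
  MOV R4, 30  → R4 = 30 (0b00011110)
  OR R2, R4   → R2 = 48 OR 30 = 62 (0b00111110)
Final: R2 = 62

62


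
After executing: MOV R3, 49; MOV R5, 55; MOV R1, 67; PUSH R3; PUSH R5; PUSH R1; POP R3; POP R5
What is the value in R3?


Stack trace (top is rightmost):
  MOV R3, 49  → R3 = 49
  MOV R5, 55  → R5 = 55
  MOV R1, 67  → R1 = 67
  PUSH R3  → stack: [49]
  PUSH R5  → stack: [49, 55]
  PUSH R1  → stack: [49, 55, 67]
  POP R3  → R3 = 67, stack: [49, 55]
  POP R5  → R5 = 55, stack: [49]
Final: R3 = 67

67


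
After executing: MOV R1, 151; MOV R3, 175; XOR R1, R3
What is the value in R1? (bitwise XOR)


Register state trace:
  MOV R1, 151  → R1 = 151 (0b10010111)
  MOV R3, 175  → R3 = 175 (0b10101111)
  XOR R1, R3  → R1 = 151 XOR 175 = 56 (0b00111000)
Final: R1 = 56

56


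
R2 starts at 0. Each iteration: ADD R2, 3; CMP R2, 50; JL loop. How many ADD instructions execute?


Loop trace (R2 starts at 0, target 50, step 3):
  ADD #1: R2 = 0 + 3 = 3  → 3 < 50, loop
  ADD #2: R2 = 3 + 3 = 6  → 6 < 50, loop
  ADD #3: R2 = 6 + 3 = 9  → 9 < 50, loop
  ADD #4: R2 = 9 + 3 = 12  → 12 < 50, loop
  ADD #5: R2 = 12 + 3 = 15  → 15 < 50, loop
  ADD #6: R2 = 15 + 3 = 18  → 18 < 50, loop
  ADD #7: R2 = 18 + 3 = 21  → 21 < 50, loop
  ADD #8: R2 = 21 + 3 = 24  → 24 < 50, loop
  ADD #9: R2 = 24 + 3 = 27  → 27 < 50, loop
  ADD #10: R2 = 27 + 3 = 30  → 30 < 50, loop
  ADD #11: R2 = 30 + 3 = 33  → 33 < 50, loop
  ADD #12: R2 = 33 + 3 = 36  → 36 < 50, loop
  ADD #13: R2 = 36 + 3 = 39  → 39 < 50, loop
  ADD #14: R2 = 39 + 3 = 42  → 42 < 50, loop
  ADD #15: R2 = 42 + 3 = 45  → 45 < 50, loop
  ADD #16: R2 = 45 + 3 = 48  → 48 < 50, loop
  ADD #17: R2 = 48 + 3 = 51  → 51 >= 50, exit
Total ADD instructions: 17

17


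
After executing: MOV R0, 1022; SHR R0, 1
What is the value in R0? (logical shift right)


Register state trace:
  MOV R0, 1022  → R0 = 1022
  SHR R0, 1  → R0 = 1022 >> 1 = 1022 // 2^1 = 511
Final: R0 = 511

511


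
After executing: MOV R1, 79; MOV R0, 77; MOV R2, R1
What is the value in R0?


Register state trace:
  MOV R1, 79  → R1 = 79
  MOV R0, 77  → R0 = 77
  MOV R2, R1  → R2 = 79
Final: R0 = 77

77


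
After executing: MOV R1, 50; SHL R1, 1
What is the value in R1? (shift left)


Register state trace:
  MOV R1, 50  → R1 = 50
  SHL R1, 1  → R1 = 50 << 1 = 50 * 2^1 = 100
Final: R1 = 100

100


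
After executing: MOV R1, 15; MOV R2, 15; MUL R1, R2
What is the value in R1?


Register state trace:
  MOV R1, 15  → R1 = 15
  MOV R2, 15  → R2 = 15
  MUL R1, R2  → R1 = 15 * 15 = 225
Final: R1 = 225

225


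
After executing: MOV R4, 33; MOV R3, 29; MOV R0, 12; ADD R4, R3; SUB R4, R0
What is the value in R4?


Register state trace:
  MOV R4, 33  → R4 = 33
  MOV R3, 29  → R3 = 29
  MOV R0, 12  → R0 = 12
  ADD R4, R3  → R4 = 33 + 29 = 62
  SUB R4, R0  → R4 = 62 - 12 = 50
Final: R4 = 50

50


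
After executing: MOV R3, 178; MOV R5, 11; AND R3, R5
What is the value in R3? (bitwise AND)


Register state trace:
  MOV R3, 178  → R3 = 178 (0b10110010)
  MOV R5, 11  → R5 = 11 (0b00001011)
  AND R3, R5  → R3 = 178 AND 11 = 2 (0b00000010)
Final: R3 = 2

2


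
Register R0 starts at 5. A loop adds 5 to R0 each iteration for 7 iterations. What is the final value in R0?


Starting value: R0 = 5
  Iter 1: R0 = 5 + 5 = 10
  Iter 2: R0 = 10 + 5 = 15
  Iter 3: R0 = 15 + 5 = 20
  Iter 4: R0 = 20 + 5 = 25
  Iter 5: R0 = 25 + 5 = 30
  Iter 6: R0 = 30 + 5 = 35
  Iter 7: R0 = 35 + 5 = 40
Final: R0 = 40

40


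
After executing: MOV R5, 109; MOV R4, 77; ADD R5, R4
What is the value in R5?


Register state trace:
  MOV R5, 109  → R5 = 109
  MOV R4, 77  → R4 = 77
  ADD R5, R4  → R5 = 109 + 77 = 186
Final: R5 = 186

186


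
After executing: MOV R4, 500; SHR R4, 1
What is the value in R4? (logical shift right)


Register state trace:
  MOV R4, 500  → R4 = 500
  SHR R4, 1  → R4 = 500 >> 1 = 500 // 2^1 = 250
Final: R4 = 250

250


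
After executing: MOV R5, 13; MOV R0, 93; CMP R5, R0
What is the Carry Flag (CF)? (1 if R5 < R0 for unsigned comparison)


Register state trace:
  MOV R5, 13  → R5 = 13
  MOV R0, 93  → R0 = 93
  CMP R5, R0  → unsigned 13 - 93: borrow occurs
  13 < 93, so CF = 1
CF = 1

1


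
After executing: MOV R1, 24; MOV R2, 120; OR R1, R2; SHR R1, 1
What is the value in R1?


Register state trace:
  MOV R1, 24  → R1 = 24 (0b00011000)
  MOV R2, 120  → R2 = 120 (0b01111000)
  OR R1, R2  → R1 = 24 OR 120 = 120 (0b01111000)
  SHR R1, 1  → R1 = 120 >> 1 = 60
Final: R1 = 60

60


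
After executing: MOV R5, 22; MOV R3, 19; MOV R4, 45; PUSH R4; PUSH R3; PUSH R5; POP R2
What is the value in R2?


Stack trace (top is rightmost):
  MOV R5, 22  → R5 = 22
  MOV R3, 19  → R3 = 19
  MOV R4, 45  → R4 = 45
  PUSH R4  → stack: [45]
  PUSH R3  → stack: [45, 19]
  PUSH R5  → stack: [45, 19, 22]
  POP R2  → R2 = 22, stack: [45, 19]
Final: R2 = 22

22
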